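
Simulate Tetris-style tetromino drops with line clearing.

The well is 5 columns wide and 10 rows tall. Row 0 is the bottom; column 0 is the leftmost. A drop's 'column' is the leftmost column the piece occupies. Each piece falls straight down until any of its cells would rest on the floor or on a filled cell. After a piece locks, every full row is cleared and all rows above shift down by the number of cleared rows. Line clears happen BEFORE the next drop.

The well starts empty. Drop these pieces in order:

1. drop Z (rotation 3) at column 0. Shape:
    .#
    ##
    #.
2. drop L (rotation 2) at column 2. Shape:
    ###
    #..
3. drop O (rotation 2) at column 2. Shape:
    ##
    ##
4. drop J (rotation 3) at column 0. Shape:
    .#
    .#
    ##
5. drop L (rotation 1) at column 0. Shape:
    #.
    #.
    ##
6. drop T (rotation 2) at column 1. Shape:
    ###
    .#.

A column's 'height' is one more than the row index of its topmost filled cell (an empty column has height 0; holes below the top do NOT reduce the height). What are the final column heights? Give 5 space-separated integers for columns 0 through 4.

Drop 1: Z rot3 at col 0 lands with bottom-row=0; cleared 0 line(s) (total 0); column heights now [2 3 0 0 0], max=3
Drop 2: L rot2 at col 2 lands with bottom-row=0; cleared 1 line(s) (total 1); column heights now [1 2 1 0 0], max=2
Drop 3: O rot2 at col 2 lands with bottom-row=1; cleared 0 line(s) (total 1); column heights now [1 2 3 3 0], max=3
Drop 4: J rot3 at col 0 lands with bottom-row=2; cleared 0 line(s) (total 1); column heights now [3 5 3 3 0], max=5
Drop 5: L rot1 at col 0 lands with bottom-row=5; cleared 0 line(s) (total 1); column heights now [8 6 3 3 0], max=8
Drop 6: T rot2 at col 1 lands with bottom-row=5; cleared 0 line(s) (total 1); column heights now [8 7 7 7 0], max=8

Answer: 8 7 7 7 0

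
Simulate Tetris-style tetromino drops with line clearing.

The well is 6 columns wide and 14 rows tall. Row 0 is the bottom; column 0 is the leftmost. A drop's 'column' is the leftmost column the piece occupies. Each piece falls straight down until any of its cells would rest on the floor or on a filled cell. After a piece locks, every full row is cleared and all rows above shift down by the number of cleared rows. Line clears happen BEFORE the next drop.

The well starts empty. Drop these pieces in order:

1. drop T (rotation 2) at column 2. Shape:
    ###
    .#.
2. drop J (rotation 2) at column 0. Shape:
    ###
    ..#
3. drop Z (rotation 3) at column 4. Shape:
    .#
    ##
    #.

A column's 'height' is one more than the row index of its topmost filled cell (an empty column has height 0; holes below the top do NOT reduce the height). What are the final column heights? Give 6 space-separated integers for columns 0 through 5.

Answer: 4 4 4 2 4 5

Derivation:
Drop 1: T rot2 at col 2 lands with bottom-row=0; cleared 0 line(s) (total 0); column heights now [0 0 2 2 2 0], max=2
Drop 2: J rot2 at col 0 lands with bottom-row=2; cleared 0 line(s) (total 0); column heights now [4 4 4 2 2 0], max=4
Drop 3: Z rot3 at col 4 lands with bottom-row=2; cleared 0 line(s) (total 0); column heights now [4 4 4 2 4 5], max=5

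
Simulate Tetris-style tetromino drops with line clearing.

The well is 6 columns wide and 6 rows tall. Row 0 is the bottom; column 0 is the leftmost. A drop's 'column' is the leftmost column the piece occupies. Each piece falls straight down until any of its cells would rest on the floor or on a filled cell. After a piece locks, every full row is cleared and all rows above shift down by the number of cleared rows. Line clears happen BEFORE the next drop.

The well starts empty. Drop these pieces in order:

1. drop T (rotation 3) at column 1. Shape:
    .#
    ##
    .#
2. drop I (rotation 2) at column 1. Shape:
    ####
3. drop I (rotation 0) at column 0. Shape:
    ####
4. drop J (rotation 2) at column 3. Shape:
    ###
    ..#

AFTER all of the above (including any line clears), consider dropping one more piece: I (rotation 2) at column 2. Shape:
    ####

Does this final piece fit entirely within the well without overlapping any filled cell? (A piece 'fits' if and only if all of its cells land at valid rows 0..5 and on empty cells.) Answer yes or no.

Answer: no

Derivation:
Drop 1: T rot3 at col 1 lands with bottom-row=0; cleared 0 line(s) (total 0); column heights now [0 2 3 0 0 0], max=3
Drop 2: I rot2 at col 1 lands with bottom-row=3; cleared 0 line(s) (total 0); column heights now [0 4 4 4 4 0], max=4
Drop 3: I rot0 at col 0 lands with bottom-row=4; cleared 0 line(s) (total 0); column heights now [5 5 5 5 4 0], max=5
Drop 4: J rot2 at col 3 lands with bottom-row=4; cleared 0 line(s) (total 0); column heights now [5 5 5 6 6 6], max=6
Test piece I rot2 at col 2 (width 4): heights before test = [5 5 5 6 6 6]; fits = False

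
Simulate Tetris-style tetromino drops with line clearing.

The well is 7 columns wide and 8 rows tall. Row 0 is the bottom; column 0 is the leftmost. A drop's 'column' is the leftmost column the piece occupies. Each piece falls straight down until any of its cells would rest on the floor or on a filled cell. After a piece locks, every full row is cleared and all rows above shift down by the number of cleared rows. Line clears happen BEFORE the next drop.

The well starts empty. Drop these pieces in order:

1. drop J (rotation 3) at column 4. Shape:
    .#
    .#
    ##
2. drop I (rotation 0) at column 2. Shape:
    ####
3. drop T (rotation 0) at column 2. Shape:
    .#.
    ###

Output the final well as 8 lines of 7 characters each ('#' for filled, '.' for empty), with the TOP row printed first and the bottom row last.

Answer: .......
.......
...#...
..###..
..####.
.....#.
.....#.
....##.

Derivation:
Drop 1: J rot3 at col 4 lands with bottom-row=0; cleared 0 line(s) (total 0); column heights now [0 0 0 0 1 3 0], max=3
Drop 2: I rot0 at col 2 lands with bottom-row=3; cleared 0 line(s) (total 0); column heights now [0 0 4 4 4 4 0], max=4
Drop 3: T rot0 at col 2 lands with bottom-row=4; cleared 0 line(s) (total 0); column heights now [0 0 5 6 5 4 0], max=6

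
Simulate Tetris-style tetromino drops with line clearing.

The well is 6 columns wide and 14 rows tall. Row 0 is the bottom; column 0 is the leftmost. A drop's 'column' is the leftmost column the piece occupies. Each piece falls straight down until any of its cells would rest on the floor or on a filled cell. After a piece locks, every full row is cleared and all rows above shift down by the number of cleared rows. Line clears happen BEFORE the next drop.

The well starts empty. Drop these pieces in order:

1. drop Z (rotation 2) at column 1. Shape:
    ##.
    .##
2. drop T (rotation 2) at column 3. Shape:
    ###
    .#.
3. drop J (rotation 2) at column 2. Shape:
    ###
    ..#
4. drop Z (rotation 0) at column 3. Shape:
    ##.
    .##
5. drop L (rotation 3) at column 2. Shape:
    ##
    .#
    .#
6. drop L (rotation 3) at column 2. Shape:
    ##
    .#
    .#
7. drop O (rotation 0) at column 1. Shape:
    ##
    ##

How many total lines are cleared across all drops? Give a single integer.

Drop 1: Z rot2 at col 1 lands with bottom-row=0; cleared 0 line(s) (total 0); column heights now [0 2 2 1 0 0], max=2
Drop 2: T rot2 at col 3 lands with bottom-row=0; cleared 0 line(s) (total 0); column heights now [0 2 2 2 2 2], max=2
Drop 3: J rot2 at col 2 lands with bottom-row=2; cleared 0 line(s) (total 0); column heights now [0 2 4 4 4 2], max=4
Drop 4: Z rot0 at col 3 lands with bottom-row=4; cleared 0 line(s) (total 0); column heights now [0 2 4 6 6 5], max=6
Drop 5: L rot3 at col 2 lands with bottom-row=6; cleared 0 line(s) (total 0); column heights now [0 2 9 9 6 5], max=9
Drop 6: L rot3 at col 2 lands with bottom-row=9; cleared 0 line(s) (total 0); column heights now [0 2 12 12 6 5], max=12
Drop 7: O rot0 at col 1 lands with bottom-row=12; cleared 0 line(s) (total 0); column heights now [0 14 14 12 6 5], max=14

Answer: 0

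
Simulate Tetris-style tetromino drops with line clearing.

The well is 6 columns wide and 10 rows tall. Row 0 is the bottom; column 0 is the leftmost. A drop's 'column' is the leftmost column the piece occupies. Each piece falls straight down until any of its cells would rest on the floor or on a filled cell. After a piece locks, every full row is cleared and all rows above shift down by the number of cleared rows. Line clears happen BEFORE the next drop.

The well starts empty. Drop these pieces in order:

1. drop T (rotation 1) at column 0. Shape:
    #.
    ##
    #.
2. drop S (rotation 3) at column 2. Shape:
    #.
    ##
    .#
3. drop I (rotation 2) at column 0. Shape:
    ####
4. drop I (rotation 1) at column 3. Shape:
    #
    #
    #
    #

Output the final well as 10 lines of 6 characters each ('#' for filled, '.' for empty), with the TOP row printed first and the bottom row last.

Drop 1: T rot1 at col 0 lands with bottom-row=0; cleared 0 line(s) (total 0); column heights now [3 2 0 0 0 0], max=3
Drop 2: S rot3 at col 2 lands with bottom-row=0; cleared 0 line(s) (total 0); column heights now [3 2 3 2 0 0], max=3
Drop 3: I rot2 at col 0 lands with bottom-row=3; cleared 0 line(s) (total 0); column heights now [4 4 4 4 0 0], max=4
Drop 4: I rot1 at col 3 lands with bottom-row=4; cleared 0 line(s) (total 0); column heights now [4 4 4 8 0 0], max=8

Answer: ......
......
...#..
...#..
...#..
...#..
####..
#.#...
####..
#..#..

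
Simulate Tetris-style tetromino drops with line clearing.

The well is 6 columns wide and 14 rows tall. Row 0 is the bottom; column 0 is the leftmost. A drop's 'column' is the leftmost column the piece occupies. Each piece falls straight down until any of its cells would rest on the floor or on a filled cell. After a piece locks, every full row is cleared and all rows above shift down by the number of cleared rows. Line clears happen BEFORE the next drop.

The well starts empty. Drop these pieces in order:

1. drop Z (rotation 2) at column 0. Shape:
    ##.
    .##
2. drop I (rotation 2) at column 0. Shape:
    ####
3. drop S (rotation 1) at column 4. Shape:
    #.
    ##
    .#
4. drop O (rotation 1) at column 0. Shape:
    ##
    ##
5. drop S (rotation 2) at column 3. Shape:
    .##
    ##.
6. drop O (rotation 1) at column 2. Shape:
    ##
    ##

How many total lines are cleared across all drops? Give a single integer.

Answer: 1

Derivation:
Drop 1: Z rot2 at col 0 lands with bottom-row=0; cleared 0 line(s) (total 0); column heights now [2 2 1 0 0 0], max=2
Drop 2: I rot2 at col 0 lands with bottom-row=2; cleared 0 line(s) (total 0); column heights now [3 3 3 3 0 0], max=3
Drop 3: S rot1 at col 4 lands with bottom-row=0; cleared 0 line(s) (total 0); column heights now [3 3 3 3 3 2], max=3
Drop 4: O rot1 at col 0 lands with bottom-row=3; cleared 0 line(s) (total 0); column heights now [5 5 3 3 3 2], max=5
Drop 5: S rot2 at col 3 lands with bottom-row=3; cleared 0 line(s) (total 0); column heights now [5 5 3 4 5 5], max=5
Drop 6: O rot1 at col 2 lands with bottom-row=4; cleared 1 line(s) (total 1); column heights now [4 4 5 5 4 2], max=5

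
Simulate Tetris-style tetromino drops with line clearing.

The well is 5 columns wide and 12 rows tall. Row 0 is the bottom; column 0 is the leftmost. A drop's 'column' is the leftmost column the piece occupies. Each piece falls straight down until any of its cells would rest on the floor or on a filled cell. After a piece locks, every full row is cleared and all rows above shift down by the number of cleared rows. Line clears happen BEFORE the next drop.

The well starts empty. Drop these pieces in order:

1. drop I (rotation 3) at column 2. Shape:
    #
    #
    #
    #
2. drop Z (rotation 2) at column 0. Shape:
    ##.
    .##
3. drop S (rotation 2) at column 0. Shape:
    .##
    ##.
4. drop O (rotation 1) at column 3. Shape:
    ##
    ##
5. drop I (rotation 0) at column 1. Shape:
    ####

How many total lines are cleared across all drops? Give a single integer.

Answer: 0

Derivation:
Drop 1: I rot3 at col 2 lands with bottom-row=0; cleared 0 line(s) (total 0); column heights now [0 0 4 0 0], max=4
Drop 2: Z rot2 at col 0 lands with bottom-row=4; cleared 0 line(s) (total 0); column heights now [6 6 5 0 0], max=6
Drop 3: S rot2 at col 0 lands with bottom-row=6; cleared 0 line(s) (total 0); column heights now [7 8 8 0 0], max=8
Drop 4: O rot1 at col 3 lands with bottom-row=0; cleared 0 line(s) (total 0); column heights now [7 8 8 2 2], max=8
Drop 5: I rot0 at col 1 lands with bottom-row=8; cleared 0 line(s) (total 0); column heights now [7 9 9 9 9], max=9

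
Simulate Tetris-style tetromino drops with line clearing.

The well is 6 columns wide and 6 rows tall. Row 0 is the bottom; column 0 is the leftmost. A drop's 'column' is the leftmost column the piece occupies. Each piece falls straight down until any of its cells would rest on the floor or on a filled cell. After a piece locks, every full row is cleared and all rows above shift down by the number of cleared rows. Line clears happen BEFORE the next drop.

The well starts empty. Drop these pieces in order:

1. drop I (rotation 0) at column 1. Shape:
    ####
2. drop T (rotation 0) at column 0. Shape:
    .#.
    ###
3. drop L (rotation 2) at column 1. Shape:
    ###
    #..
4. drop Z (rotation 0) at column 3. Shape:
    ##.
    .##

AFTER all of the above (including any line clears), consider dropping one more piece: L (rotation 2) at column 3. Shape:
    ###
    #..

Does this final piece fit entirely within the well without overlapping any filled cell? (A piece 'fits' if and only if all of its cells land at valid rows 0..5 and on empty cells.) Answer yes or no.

Answer: no

Derivation:
Drop 1: I rot0 at col 1 lands with bottom-row=0; cleared 0 line(s) (total 0); column heights now [0 1 1 1 1 0], max=1
Drop 2: T rot0 at col 0 lands with bottom-row=1; cleared 0 line(s) (total 0); column heights now [2 3 2 1 1 0], max=3
Drop 3: L rot2 at col 1 lands with bottom-row=3; cleared 0 line(s) (total 0); column heights now [2 5 5 5 1 0], max=5
Drop 4: Z rot0 at col 3 lands with bottom-row=4; cleared 0 line(s) (total 0); column heights now [2 5 5 6 6 5], max=6
Test piece L rot2 at col 3 (width 3): heights before test = [2 5 5 6 6 5]; fits = False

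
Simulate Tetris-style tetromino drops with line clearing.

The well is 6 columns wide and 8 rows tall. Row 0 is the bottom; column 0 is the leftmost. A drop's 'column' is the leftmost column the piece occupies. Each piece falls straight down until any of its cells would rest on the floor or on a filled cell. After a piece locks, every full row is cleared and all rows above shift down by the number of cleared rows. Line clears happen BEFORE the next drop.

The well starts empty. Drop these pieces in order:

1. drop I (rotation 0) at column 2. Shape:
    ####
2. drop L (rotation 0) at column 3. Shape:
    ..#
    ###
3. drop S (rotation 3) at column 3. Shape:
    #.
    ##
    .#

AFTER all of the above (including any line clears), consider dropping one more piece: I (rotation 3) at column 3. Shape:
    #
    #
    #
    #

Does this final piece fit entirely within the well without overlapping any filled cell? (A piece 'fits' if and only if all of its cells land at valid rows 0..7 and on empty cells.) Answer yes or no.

Drop 1: I rot0 at col 2 lands with bottom-row=0; cleared 0 line(s) (total 0); column heights now [0 0 1 1 1 1], max=1
Drop 2: L rot0 at col 3 lands with bottom-row=1; cleared 0 line(s) (total 0); column heights now [0 0 1 2 2 3], max=3
Drop 3: S rot3 at col 3 lands with bottom-row=2; cleared 0 line(s) (total 0); column heights now [0 0 1 5 4 3], max=5
Test piece I rot3 at col 3 (width 1): heights before test = [0 0 1 5 4 3]; fits = False

Answer: no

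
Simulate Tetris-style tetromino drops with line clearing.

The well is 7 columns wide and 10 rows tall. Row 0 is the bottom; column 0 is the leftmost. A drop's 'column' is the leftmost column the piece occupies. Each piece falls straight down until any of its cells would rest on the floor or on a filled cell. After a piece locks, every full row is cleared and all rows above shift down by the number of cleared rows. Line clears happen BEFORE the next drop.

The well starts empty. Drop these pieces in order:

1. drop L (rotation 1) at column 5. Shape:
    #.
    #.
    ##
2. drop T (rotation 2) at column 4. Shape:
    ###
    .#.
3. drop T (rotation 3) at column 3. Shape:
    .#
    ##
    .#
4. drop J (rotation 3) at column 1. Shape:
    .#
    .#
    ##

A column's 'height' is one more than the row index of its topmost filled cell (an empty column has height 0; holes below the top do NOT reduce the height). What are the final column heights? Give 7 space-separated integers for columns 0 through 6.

Drop 1: L rot1 at col 5 lands with bottom-row=0; cleared 0 line(s) (total 0); column heights now [0 0 0 0 0 3 1], max=3
Drop 2: T rot2 at col 4 lands with bottom-row=3; cleared 0 line(s) (total 0); column heights now [0 0 0 0 5 5 5], max=5
Drop 3: T rot3 at col 3 lands with bottom-row=5; cleared 0 line(s) (total 0); column heights now [0 0 0 7 8 5 5], max=8
Drop 4: J rot3 at col 1 lands with bottom-row=0; cleared 0 line(s) (total 0); column heights now [0 1 3 7 8 5 5], max=8

Answer: 0 1 3 7 8 5 5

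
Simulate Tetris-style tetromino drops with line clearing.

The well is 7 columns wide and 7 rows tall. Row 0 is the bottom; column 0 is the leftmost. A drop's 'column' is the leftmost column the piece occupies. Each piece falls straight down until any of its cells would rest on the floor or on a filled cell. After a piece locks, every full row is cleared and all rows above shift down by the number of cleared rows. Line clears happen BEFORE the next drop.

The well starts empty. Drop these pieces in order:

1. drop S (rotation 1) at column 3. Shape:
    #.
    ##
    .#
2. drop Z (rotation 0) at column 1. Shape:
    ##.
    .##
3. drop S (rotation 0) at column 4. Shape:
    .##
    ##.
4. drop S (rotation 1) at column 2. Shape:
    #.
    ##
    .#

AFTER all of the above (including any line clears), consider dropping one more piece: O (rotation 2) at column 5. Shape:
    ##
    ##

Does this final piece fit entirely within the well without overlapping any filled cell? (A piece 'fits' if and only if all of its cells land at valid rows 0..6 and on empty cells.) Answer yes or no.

Answer: yes

Derivation:
Drop 1: S rot1 at col 3 lands with bottom-row=0; cleared 0 line(s) (total 0); column heights now [0 0 0 3 2 0 0], max=3
Drop 2: Z rot0 at col 1 lands with bottom-row=3; cleared 0 line(s) (total 0); column heights now [0 5 5 4 2 0 0], max=5
Drop 3: S rot0 at col 4 lands with bottom-row=2; cleared 0 line(s) (total 0); column heights now [0 5 5 4 3 4 4], max=5
Drop 4: S rot1 at col 2 lands with bottom-row=4; cleared 0 line(s) (total 0); column heights now [0 5 7 6 3 4 4], max=7
Test piece O rot2 at col 5 (width 2): heights before test = [0 5 7 6 3 4 4]; fits = True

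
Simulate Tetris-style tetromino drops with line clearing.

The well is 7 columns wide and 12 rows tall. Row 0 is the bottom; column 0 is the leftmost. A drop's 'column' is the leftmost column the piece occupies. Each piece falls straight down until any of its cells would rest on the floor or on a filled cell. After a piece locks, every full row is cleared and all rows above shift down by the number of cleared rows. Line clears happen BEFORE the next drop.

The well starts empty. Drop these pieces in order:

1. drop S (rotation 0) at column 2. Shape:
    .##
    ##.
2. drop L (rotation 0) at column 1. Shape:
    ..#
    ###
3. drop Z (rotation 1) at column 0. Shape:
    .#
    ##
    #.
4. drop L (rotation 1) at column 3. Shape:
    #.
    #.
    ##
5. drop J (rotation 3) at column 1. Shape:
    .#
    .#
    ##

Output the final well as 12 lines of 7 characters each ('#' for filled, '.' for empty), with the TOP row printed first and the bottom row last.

Drop 1: S rot0 at col 2 lands with bottom-row=0; cleared 0 line(s) (total 0); column heights now [0 0 1 2 2 0 0], max=2
Drop 2: L rot0 at col 1 lands with bottom-row=2; cleared 0 line(s) (total 0); column heights now [0 3 3 4 2 0 0], max=4
Drop 3: Z rot1 at col 0 lands with bottom-row=2; cleared 0 line(s) (total 0); column heights now [4 5 3 4 2 0 0], max=5
Drop 4: L rot1 at col 3 lands with bottom-row=4; cleared 0 line(s) (total 0); column heights now [4 5 3 7 5 0 0], max=7
Drop 5: J rot3 at col 1 lands with bottom-row=5; cleared 0 line(s) (total 0); column heights now [4 6 8 7 5 0 0], max=8

Answer: .......
.......
.......
.......
..#....
..##...
.###...
.#.##..
##.#...
####...
...##..
..##...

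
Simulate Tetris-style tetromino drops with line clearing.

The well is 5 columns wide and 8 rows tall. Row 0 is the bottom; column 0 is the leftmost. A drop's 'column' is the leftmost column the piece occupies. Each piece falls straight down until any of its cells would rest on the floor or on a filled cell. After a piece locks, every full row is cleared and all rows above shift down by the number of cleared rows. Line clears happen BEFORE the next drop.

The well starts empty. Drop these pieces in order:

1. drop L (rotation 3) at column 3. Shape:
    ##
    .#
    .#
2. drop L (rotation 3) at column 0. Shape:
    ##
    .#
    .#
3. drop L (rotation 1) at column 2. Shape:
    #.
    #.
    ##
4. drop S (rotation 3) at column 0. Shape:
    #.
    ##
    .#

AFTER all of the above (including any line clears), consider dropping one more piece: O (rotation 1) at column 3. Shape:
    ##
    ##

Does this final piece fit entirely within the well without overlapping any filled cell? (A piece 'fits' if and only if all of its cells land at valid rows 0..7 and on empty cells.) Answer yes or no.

Drop 1: L rot3 at col 3 lands with bottom-row=0; cleared 0 line(s) (total 0); column heights now [0 0 0 3 3], max=3
Drop 2: L rot3 at col 0 lands with bottom-row=0; cleared 0 line(s) (total 0); column heights now [3 3 0 3 3], max=3
Drop 3: L rot1 at col 2 lands with bottom-row=3; cleared 0 line(s) (total 0); column heights now [3 3 6 4 3], max=6
Drop 4: S rot3 at col 0 lands with bottom-row=3; cleared 0 line(s) (total 0); column heights now [6 5 6 4 3], max=6
Test piece O rot1 at col 3 (width 2): heights before test = [6 5 6 4 3]; fits = True

Answer: yes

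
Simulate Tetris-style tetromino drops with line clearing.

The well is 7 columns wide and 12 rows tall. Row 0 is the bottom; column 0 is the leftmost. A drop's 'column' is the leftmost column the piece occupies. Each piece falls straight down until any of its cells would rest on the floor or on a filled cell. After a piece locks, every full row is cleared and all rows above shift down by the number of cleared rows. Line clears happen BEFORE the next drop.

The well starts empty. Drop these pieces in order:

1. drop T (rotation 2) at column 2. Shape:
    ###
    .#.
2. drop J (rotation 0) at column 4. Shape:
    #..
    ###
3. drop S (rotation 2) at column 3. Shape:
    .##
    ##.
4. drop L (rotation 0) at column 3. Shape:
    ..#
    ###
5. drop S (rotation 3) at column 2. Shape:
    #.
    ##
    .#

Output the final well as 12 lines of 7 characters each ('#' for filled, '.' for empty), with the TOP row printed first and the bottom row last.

Drop 1: T rot2 at col 2 lands with bottom-row=0; cleared 0 line(s) (total 0); column heights now [0 0 2 2 2 0 0], max=2
Drop 2: J rot0 at col 4 lands with bottom-row=2; cleared 0 line(s) (total 0); column heights now [0 0 2 2 4 3 3], max=4
Drop 3: S rot2 at col 3 lands with bottom-row=4; cleared 0 line(s) (total 0); column heights now [0 0 2 5 6 6 3], max=6
Drop 4: L rot0 at col 3 lands with bottom-row=6; cleared 0 line(s) (total 0); column heights now [0 0 2 7 7 8 3], max=8
Drop 5: S rot3 at col 2 lands with bottom-row=7; cleared 0 line(s) (total 0); column heights now [0 0 10 9 7 8 3], max=10

Answer: .......
.......
..#....
..##...
...#.#.
...###.
....##.
...##..
....#..
....###
..###..
...#...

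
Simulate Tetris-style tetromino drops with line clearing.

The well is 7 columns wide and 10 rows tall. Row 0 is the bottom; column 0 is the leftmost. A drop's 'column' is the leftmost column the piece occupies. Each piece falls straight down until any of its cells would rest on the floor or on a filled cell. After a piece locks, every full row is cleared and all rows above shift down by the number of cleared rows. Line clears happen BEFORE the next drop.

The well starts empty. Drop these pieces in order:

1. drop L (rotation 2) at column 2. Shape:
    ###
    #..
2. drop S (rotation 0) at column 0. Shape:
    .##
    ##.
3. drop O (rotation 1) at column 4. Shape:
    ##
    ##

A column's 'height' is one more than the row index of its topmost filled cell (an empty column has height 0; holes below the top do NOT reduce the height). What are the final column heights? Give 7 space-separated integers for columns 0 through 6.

Drop 1: L rot2 at col 2 lands with bottom-row=0; cleared 0 line(s) (total 0); column heights now [0 0 2 2 2 0 0], max=2
Drop 2: S rot0 at col 0 lands with bottom-row=1; cleared 0 line(s) (total 0); column heights now [2 3 3 2 2 0 0], max=3
Drop 3: O rot1 at col 4 lands with bottom-row=2; cleared 0 line(s) (total 0); column heights now [2 3 3 2 4 4 0], max=4

Answer: 2 3 3 2 4 4 0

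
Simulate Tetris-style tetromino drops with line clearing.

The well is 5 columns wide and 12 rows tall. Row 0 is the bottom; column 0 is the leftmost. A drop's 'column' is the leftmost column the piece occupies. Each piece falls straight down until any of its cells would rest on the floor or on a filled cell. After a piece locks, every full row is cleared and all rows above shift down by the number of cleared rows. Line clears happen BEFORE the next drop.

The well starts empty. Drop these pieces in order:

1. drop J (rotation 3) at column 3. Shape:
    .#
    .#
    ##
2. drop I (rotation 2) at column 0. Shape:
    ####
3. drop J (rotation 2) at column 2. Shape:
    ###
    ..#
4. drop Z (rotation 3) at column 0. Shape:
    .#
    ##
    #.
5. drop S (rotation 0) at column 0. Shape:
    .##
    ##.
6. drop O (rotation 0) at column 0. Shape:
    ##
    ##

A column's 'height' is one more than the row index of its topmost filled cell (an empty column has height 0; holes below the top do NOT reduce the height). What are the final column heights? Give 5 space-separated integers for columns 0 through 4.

Drop 1: J rot3 at col 3 lands with bottom-row=0; cleared 0 line(s) (total 0); column heights now [0 0 0 1 3], max=3
Drop 2: I rot2 at col 0 lands with bottom-row=1; cleared 1 line(s) (total 1); column heights now [0 0 0 1 2], max=2
Drop 3: J rot2 at col 2 lands with bottom-row=2; cleared 0 line(s) (total 1); column heights now [0 0 4 4 4], max=4
Drop 4: Z rot3 at col 0 lands with bottom-row=0; cleared 0 line(s) (total 1); column heights now [2 3 4 4 4], max=4
Drop 5: S rot0 at col 0 lands with bottom-row=3; cleared 1 line(s) (total 2); column heights now [2 4 4 1 3], max=4
Drop 6: O rot0 at col 0 lands with bottom-row=4; cleared 0 line(s) (total 2); column heights now [6 6 4 1 3], max=6

Answer: 6 6 4 1 3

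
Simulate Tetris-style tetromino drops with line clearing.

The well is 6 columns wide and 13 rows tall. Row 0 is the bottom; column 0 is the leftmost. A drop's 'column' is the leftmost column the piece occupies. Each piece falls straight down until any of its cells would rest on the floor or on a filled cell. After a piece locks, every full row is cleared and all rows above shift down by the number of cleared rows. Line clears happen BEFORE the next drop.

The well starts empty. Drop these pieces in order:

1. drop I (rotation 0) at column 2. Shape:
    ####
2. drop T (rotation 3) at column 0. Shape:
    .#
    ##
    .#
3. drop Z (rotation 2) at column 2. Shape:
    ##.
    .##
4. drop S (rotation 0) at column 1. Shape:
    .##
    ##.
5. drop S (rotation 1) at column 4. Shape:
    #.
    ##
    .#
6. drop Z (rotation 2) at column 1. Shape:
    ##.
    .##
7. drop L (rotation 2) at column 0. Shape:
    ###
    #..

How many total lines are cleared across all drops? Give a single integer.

Answer: 0

Derivation:
Drop 1: I rot0 at col 2 lands with bottom-row=0; cleared 0 line(s) (total 0); column heights now [0 0 1 1 1 1], max=1
Drop 2: T rot3 at col 0 lands with bottom-row=0; cleared 0 line(s) (total 0); column heights now [2 3 1 1 1 1], max=3
Drop 3: Z rot2 at col 2 lands with bottom-row=1; cleared 0 line(s) (total 0); column heights now [2 3 3 3 2 1], max=3
Drop 4: S rot0 at col 1 lands with bottom-row=3; cleared 0 line(s) (total 0); column heights now [2 4 5 5 2 1], max=5
Drop 5: S rot1 at col 4 lands with bottom-row=1; cleared 0 line(s) (total 0); column heights now [2 4 5 5 4 3], max=5
Drop 6: Z rot2 at col 1 lands with bottom-row=5; cleared 0 line(s) (total 0); column heights now [2 7 7 6 4 3], max=7
Drop 7: L rot2 at col 0 lands with bottom-row=6; cleared 0 line(s) (total 0); column heights now [8 8 8 6 4 3], max=8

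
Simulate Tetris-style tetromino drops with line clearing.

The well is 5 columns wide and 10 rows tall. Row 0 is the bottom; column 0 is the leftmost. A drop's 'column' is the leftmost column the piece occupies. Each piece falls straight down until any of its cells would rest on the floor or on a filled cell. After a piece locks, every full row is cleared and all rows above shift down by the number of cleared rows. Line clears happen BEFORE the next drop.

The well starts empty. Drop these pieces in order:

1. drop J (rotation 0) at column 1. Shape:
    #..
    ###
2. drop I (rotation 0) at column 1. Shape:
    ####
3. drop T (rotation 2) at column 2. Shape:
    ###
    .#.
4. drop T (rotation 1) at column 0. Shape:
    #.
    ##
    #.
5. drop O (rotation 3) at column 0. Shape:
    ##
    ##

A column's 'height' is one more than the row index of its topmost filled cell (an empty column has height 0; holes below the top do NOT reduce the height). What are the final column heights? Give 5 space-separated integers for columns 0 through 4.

Drop 1: J rot0 at col 1 lands with bottom-row=0; cleared 0 line(s) (total 0); column heights now [0 2 1 1 0], max=2
Drop 2: I rot0 at col 1 lands with bottom-row=2; cleared 0 line(s) (total 0); column heights now [0 3 3 3 3], max=3
Drop 3: T rot2 at col 2 lands with bottom-row=3; cleared 0 line(s) (total 0); column heights now [0 3 5 5 5], max=5
Drop 4: T rot1 at col 0 lands with bottom-row=2; cleared 1 line(s) (total 1); column heights now [4 3 4 4 4], max=4
Drop 5: O rot3 at col 0 lands with bottom-row=4; cleared 0 line(s) (total 1); column heights now [6 6 4 4 4], max=6

Answer: 6 6 4 4 4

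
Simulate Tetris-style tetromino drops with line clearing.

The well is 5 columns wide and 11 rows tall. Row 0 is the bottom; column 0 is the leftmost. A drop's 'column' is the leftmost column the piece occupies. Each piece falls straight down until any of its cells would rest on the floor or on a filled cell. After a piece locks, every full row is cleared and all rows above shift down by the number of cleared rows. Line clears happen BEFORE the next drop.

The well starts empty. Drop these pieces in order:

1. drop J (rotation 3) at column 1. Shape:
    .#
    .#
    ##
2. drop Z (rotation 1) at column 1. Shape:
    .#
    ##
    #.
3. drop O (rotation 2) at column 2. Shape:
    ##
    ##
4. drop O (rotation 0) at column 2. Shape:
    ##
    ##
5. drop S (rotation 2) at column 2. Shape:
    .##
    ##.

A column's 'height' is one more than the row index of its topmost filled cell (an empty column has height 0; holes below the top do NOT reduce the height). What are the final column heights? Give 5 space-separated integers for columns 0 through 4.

Answer: 0 4 10 11 11

Derivation:
Drop 1: J rot3 at col 1 lands with bottom-row=0; cleared 0 line(s) (total 0); column heights now [0 1 3 0 0], max=3
Drop 2: Z rot1 at col 1 lands with bottom-row=2; cleared 0 line(s) (total 0); column heights now [0 4 5 0 0], max=5
Drop 3: O rot2 at col 2 lands with bottom-row=5; cleared 0 line(s) (total 0); column heights now [0 4 7 7 0], max=7
Drop 4: O rot0 at col 2 lands with bottom-row=7; cleared 0 line(s) (total 0); column heights now [0 4 9 9 0], max=9
Drop 5: S rot2 at col 2 lands with bottom-row=9; cleared 0 line(s) (total 0); column heights now [0 4 10 11 11], max=11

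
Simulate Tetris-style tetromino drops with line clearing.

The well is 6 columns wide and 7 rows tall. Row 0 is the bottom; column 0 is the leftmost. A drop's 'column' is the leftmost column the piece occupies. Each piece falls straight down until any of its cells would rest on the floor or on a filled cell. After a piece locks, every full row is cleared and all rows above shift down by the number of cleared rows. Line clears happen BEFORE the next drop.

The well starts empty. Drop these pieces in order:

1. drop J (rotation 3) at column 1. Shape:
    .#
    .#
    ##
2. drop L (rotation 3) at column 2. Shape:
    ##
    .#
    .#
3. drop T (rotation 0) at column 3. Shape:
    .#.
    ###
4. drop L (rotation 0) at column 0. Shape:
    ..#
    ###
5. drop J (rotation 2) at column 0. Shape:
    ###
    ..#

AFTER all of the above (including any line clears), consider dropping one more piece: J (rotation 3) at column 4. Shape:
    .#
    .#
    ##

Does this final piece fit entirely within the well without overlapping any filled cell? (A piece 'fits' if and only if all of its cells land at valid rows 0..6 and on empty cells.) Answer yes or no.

Answer: no

Derivation:
Drop 1: J rot3 at col 1 lands with bottom-row=0; cleared 0 line(s) (total 0); column heights now [0 1 3 0 0 0], max=3
Drop 2: L rot3 at col 2 lands with bottom-row=1; cleared 0 line(s) (total 0); column heights now [0 1 4 4 0 0], max=4
Drop 3: T rot0 at col 3 lands with bottom-row=4; cleared 0 line(s) (total 0); column heights now [0 1 4 5 6 5], max=6
Drop 4: L rot0 at col 0 lands with bottom-row=4; cleared 1 line(s) (total 1); column heights now [0 1 5 4 5 0], max=5
Drop 5: J rot2 at col 0 lands with bottom-row=5; cleared 0 line(s) (total 1); column heights now [7 7 7 4 5 0], max=7
Test piece J rot3 at col 4 (width 2): heights before test = [7 7 7 4 5 0]; fits = False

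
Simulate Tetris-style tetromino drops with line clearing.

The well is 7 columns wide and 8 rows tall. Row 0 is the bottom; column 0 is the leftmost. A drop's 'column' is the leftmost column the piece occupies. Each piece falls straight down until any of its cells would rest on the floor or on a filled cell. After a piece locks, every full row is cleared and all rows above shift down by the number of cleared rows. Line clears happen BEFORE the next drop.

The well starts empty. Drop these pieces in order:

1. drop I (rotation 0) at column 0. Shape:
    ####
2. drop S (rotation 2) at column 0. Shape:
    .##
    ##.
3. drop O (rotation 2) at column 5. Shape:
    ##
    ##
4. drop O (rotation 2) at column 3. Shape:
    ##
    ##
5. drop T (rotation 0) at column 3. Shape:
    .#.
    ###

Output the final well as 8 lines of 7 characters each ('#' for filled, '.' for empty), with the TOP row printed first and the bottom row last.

Drop 1: I rot0 at col 0 lands with bottom-row=0; cleared 0 line(s) (total 0); column heights now [1 1 1 1 0 0 0], max=1
Drop 2: S rot2 at col 0 lands with bottom-row=1; cleared 0 line(s) (total 0); column heights now [2 3 3 1 0 0 0], max=3
Drop 3: O rot2 at col 5 lands with bottom-row=0; cleared 0 line(s) (total 0); column heights now [2 3 3 1 0 2 2], max=3
Drop 4: O rot2 at col 3 lands with bottom-row=1; cleared 0 line(s) (total 0); column heights now [2 3 3 3 3 2 2], max=3
Drop 5: T rot0 at col 3 lands with bottom-row=3; cleared 0 line(s) (total 0); column heights now [2 3 3 4 5 4 2], max=5

Answer: .......
.......
.......
....#..
...###.
.####..
##.####
####.##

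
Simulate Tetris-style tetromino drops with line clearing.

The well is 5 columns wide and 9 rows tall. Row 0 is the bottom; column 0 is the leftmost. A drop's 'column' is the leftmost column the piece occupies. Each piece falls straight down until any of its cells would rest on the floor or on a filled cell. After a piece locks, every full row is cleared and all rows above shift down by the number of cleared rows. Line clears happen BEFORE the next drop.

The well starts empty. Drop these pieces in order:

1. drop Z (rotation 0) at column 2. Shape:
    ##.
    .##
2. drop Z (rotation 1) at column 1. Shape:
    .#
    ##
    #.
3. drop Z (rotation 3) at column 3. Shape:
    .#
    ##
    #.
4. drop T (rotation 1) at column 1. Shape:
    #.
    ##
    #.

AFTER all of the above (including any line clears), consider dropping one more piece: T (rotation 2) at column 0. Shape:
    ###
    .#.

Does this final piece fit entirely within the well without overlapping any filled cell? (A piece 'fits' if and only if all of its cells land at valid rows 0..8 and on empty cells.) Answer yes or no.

Drop 1: Z rot0 at col 2 lands with bottom-row=0; cleared 0 line(s) (total 0); column heights now [0 0 2 2 1], max=2
Drop 2: Z rot1 at col 1 lands with bottom-row=1; cleared 0 line(s) (total 0); column heights now [0 3 4 2 1], max=4
Drop 3: Z rot3 at col 3 lands with bottom-row=2; cleared 0 line(s) (total 0); column heights now [0 3 4 4 5], max=5
Drop 4: T rot1 at col 1 lands with bottom-row=3; cleared 0 line(s) (total 0); column heights now [0 6 5 4 5], max=6
Test piece T rot2 at col 0 (width 3): heights before test = [0 6 5 4 5]; fits = True

Answer: yes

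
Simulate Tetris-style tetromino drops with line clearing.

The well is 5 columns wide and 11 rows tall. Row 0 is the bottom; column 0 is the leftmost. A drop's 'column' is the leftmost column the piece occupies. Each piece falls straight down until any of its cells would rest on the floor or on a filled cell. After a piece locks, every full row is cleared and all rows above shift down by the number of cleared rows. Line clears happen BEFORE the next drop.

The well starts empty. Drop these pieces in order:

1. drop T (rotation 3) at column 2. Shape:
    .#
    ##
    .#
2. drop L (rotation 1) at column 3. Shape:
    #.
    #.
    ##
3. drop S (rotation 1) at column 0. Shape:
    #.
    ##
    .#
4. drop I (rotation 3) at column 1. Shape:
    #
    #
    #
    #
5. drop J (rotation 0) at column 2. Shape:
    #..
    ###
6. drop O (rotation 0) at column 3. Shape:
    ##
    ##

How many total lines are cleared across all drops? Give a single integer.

Drop 1: T rot3 at col 2 lands with bottom-row=0; cleared 0 line(s) (total 0); column heights now [0 0 2 3 0], max=3
Drop 2: L rot1 at col 3 lands with bottom-row=3; cleared 0 line(s) (total 0); column heights now [0 0 2 6 4], max=6
Drop 3: S rot1 at col 0 lands with bottom-row=0; cleared 0 line(s) (total 0); column heights now [3 2 2 6 4], max=6
Drop 4: I rot3 at col 1 lands with bottom-row=2; cleared 0 line(s) (total 0); column heights now [3 6 2 6 4], max=6
Drop 5: J rot0 at col 2 lands with bottom-row=6; cleared 0 line(s) (total 0); column heights now [3 6 8 7 7], max=8
Drop 6: O rot0 at col 3 lands with bottom-row=7; cleared 0 line(s) (total 0); column heights now [3 6 8 9 9], max=9

Answer: 0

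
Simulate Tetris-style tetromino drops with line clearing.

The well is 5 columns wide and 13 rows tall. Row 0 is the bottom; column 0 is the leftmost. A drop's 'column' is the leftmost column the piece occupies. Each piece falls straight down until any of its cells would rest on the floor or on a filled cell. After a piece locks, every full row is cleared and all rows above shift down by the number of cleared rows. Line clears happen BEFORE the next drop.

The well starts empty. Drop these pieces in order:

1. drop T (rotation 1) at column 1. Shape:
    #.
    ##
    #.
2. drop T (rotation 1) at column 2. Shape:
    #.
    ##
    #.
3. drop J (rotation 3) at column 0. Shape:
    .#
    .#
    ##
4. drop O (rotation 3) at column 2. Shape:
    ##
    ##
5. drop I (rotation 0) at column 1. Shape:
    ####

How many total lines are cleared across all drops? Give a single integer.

Drop 1: T rot1 at col 1 lands with bottom-row=0; cleared 0 line(s) (total 0); column heights now [0 3 2 0 0], max=3
Drop 2: T rot1 at col 2 lands with bottom-row=2; cleared 0 line(s) (total 0); column heights now [0 3 5 4 0], max=5
Drop 3: J rot3 at col 0 lands with bottom-row=3; cleared 0 line(s) (total 0); column heights now [4 6 5 4 0], max=6
Drop 4: O rot3 at col 2 lands with bottom-row=5; cleared 0 line(s) (total 0); column heights now [4 6 7 7 0], max=7
Drop 5: I rot0 at col 1 lands with bottom-row=7; cleared 0 line(s) (total 0); column heights now [4 8 8 8 8], max=8

Answer: 0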